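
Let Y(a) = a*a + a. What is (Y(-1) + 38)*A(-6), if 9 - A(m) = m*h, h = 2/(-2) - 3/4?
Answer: -57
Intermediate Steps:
h = -7/4 (h = 2*(-½) - 3*¼ = -1 - ¾ = -7/4 ≈ -1.7500)
A(m) = 9 + 7*m/4 (A(m) = 9 - m*(-7)/4 = 9 - (-7)*m/4 = 9 + 7*m/4)
Y(a) = a + a² (Y(a) = a² + a = a + a²)
(Y(-1) + 38)*A(-6) = (-(1 - 1) + 38)*(9 + (7/4)*(-6)) = (-1*0 + 38)*(9 - 21/2) = (0 + 38)*(-3/2) = 38*(-3/2) = -57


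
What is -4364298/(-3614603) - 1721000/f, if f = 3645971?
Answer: 9691372180358/13178737714513 ≈ 0.73538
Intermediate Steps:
-4364298/(-3614603) - 1721000/f = -4364298/(-3614603) - 1721000/3645971 = -4364298*(-1/3614603) - 1721000*1/3645971 = 4364298/3614603 - 1721000/3645971 = 9691372180358/13178737714513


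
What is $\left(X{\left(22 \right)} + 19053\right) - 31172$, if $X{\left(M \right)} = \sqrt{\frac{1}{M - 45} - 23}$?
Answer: $-12119 + \frac{i \sqrt{12190}}{23} \approx -12119.0 + 4.8004 i$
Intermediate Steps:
$X{\left(M \right)} = \sqrt{-23 + \frac{1}{-45 + M}}$ ($X{\left(M \right)} = \sqrt{\frac{1}{-45 + M} - 23} = \sqrt{-23 + \frac{1}{-45 + M}}$)
$\left(X{\left(22 \right)} + 19053\right) - 31172 = \left(\sqrt{\frac{1036 - 506}{-45 + 22}} + 19053\right) - 31172 = \left(\sqrt{\frac{1036 - 506}{-23}} + 19053\right) - 31172 = \left(\sqrt{\left(- \frac{1}{23}\right) 530} + 19053\right) - 31172 = \left(\sqrt{- \frac{530}{23}} + 19053\right) - 31172 = \left(\frac{i \sqrt{12190}}{23} + 19053\right) - 31172 = \left(19053 + \frac{i \sqrt{12190}}{23}\right) - 31172 = -12119 + \frac{i \sqrt{12190}}{23}$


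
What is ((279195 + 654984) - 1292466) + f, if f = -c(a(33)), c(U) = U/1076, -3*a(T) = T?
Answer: -385516801/1076 ≈ -3.5829e+5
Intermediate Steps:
a(T) = -T/3
c(U) = U/1076 (c(U) = U*(1/1076) = U/1076)
f = 11/1076 (f = -(-⅓*33)/1076 = -(-11)/1076 = -1*(-11/1076) = 11/1076 ≈ 0.010223)
((279195 + 654984) - 1292466) + f = ((279195 + 654984) - 1292466) + 11/1076 = (934179 - 1292466) + 11/1076 = -358287 + 11/1076 = -385516801/1076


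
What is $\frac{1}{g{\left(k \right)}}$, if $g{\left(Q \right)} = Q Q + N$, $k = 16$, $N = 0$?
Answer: $\frac{1}{256} \approx 0.0039063$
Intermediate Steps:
$g{\left(Q \right)} = Q^{2}$ ($g{\left(Q \right)} = Q Q + 0 = Q^{2} + 0 = Q^{2}$)
$\frac{1}{g{\left(k \right)}} = \frac{1}{16^{2}} = \frac{1}{256}$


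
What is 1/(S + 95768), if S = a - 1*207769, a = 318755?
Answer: 1/206754 ≈ 4.8367e-6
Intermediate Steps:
S = 110986 (S = 318755 - 1*207769 = 318755 - 207769 = 110986)
1/(S + 95768) = 1/(110986 + 95768) = 1/206754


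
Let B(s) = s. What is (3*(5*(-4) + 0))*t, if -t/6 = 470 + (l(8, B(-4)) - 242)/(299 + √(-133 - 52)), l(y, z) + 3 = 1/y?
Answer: 560429365/3318 + 3265*I*√185/3318 ≈ 1.6891e+5 + 13.384*I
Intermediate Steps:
l(y, z) = -3 + 1/y
t = -2820 + 5877/(4*(299 + I*√185)) (t = -6*(470 + ((-3 + 1/8) - 242)/(299 + √(-133 - 52))) = -6*(470 + ((-3 + ⅛) - 242)/(299 + √(-185))) = -6*(470 + (-23/8 - 242)/(299 + I*√185)) = -6*(470 - 1959/(8*(299 + I*√185))) = -2820 + 5877/(4*(299 + I*√185)) ≈ -2815.1 - 0.22307*I)
(3*(5*(-4) + 0))*t = (3*(5*(-4) + 0))*(-112085873/39816 - 653*I*√185/39816) = (3*(-20 + 0))*(-112085873/39816 - 653*I*√185/39816) = (3*(-20))*(-112085873/39816 - 653*I*√185/39816) = -60*(-112085873/39816 - 653*I*√185/39816) = 560429365/3318 + 3265*I*√185/3318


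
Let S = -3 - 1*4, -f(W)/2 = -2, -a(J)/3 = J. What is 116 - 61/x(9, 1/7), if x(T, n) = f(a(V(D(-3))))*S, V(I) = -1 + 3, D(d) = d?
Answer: 3309/28 ≈ 118.18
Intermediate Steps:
V(I) = 2
a(J) = -3*J
f(W) = 4 (f(W) = -2*(-2) = 4)
S = -7 (S = -3 - 4 = -7)
x(T, n) = -28 (x(T, n) = 4*(-7) = -28)
116 - 61/x(9, 1/7) = 116 - 61/(-28) = 116 - 1/28*(-61) = 116 + 61/28 = 3309/28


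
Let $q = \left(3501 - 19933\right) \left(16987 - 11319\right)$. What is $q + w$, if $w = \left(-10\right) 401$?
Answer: $-93140586$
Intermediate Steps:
$w = -4010$
$q = -93136576$ ($q = \left(-16432\right) 5668 = -93136576$)
$q + w = -93136576 - 4010 = -93140586$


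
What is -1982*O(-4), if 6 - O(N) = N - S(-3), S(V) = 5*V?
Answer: 9910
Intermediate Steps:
O(N) = -9 - N (O(N) = 6 - (N - 5*(-3)) = 6 - (N - 1*(-15)) = 6 - (N + 15) = 6 - (15 + N) = 6 + (-15 - N) = -9 - N)
-1982*O(-4) = -1982*(-9 - 1*(-4)) = -1982*(-9 + 4) = -1982*(-5) = 9910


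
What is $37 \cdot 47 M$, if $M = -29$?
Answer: $-50431$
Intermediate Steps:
$37 \cdot 47 M = 37 \cdot 47 \left(-29\right) = 1739 \left(-29\right) = -50431$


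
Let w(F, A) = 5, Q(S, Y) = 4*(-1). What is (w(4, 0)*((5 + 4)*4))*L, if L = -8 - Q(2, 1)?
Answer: -720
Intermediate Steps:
Q(S, Y) = -4
L = -4 (L = -8 - 1*(-4) = -8 + 4 = -4)
(w(4, 0)*((5 + 4)*4))*L = (5*((5 + 4)*4))*(-4) = (5*(9*4))*(-4) = (5*36)*(-4) = 180*(-4) = -720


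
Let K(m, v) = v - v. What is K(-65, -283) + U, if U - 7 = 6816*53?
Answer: 361255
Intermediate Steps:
U = 361255 (U = 7 + 6816*53 = 7 + 361248 = 361255)
K(m, v) = 0
K(-65, -283) + U = 0 + 361255 = 361255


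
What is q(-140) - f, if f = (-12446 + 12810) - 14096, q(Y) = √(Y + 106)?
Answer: 13732 + I*√34 ≈ 13732.0 + 5.831*I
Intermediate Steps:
q(Y) = √(106 + Y)
f = -13732 (f = 364 - 14096 = -13732)
q(-140) - f = √(106 - 140) - 1*(-13732) = √(-34) + 13732 = I*√34 + 13732 = 13732 + I*√34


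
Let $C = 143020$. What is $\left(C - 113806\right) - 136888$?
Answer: $-107674$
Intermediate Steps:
$\left(C - 113806\right) - 136888 = \left(143020 - 113806\right) - 136888 = 29214 - 136888 = -107674$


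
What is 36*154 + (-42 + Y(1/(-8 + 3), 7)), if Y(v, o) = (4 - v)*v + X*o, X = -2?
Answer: 137179/25 ≈ 5487.2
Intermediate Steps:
Y(v, o) = -2*o + v*(4 - v) (Y(v, o) = (4 - v)*v - 2*o = v*(4 - v) - 2*o = -2*o + v*(4 - v))
36*154 + (-42 + Y(1/(-8 + 3), 7)) = 36*154 + (-42 + (-(1/(-8 + 3))² - 2*7 + 4/(-8 + 3))) = 5544 + (-42 + (-(1/(-5))² - 14 + 4/(-5))) = 5544 + (-42 + (-(-⅕)² - 14 + 4*(-⅕))) = 5544 + (-42 + (-1*1/25 - 14 - ⅘)) = 5544 + (-42 + (-1/25 - 14 - ⅘)) = 5544 + (-42 - 371/25) = 5544 - 1421/25 = 137179/25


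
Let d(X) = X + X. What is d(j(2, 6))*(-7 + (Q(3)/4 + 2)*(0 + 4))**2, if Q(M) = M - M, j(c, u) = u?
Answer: 12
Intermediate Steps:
Q(M) = 0
d(X) = 2*X
d(j(2, 6))*(-7 + (Q(3)/4 + 2)*(0 + 4))**2 = (2*6)*(-7 + (0/4 + 2)*(0 + 4))**2 = 12*(-7 + (0*(1/4) + 2)*4)**2 = 12*(-7 + (0 + 2)*4)**2 = 12*(-7 + 2*4)**2 = 12*(-7 + 8)**2 = 12*1**2 = 12*1 = 12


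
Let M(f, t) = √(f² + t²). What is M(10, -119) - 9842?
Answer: -9842 + √14261 ≈ -9722.6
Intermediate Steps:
M(10, -119) - 9842 = √(10² + (-119)²) - 9842 = √(100 + 14161) - 9842 = √14261 - 9842 = -9842 + √14261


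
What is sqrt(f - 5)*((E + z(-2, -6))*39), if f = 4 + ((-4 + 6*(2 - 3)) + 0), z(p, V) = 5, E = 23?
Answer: 1092*I*sqrt(11) ≈ 3621.8*I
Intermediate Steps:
f = -6 (f = 4 + ((-4 + 6*(-1)) + 0) = 4 + ((-4 - 6) + 0) = 4 + (-10 + 0) = 4 - 10 = -6)
sqrt(f - 5)*((E + z(-2, -6))*39) = sqrt(-6 - 5)*((23 + 5)*39) = sqrt(-11)*(28*39) = (I*sqrt(11))*1092 = 1092*I*sqrt(11)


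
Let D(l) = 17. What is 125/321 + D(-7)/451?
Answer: 61832/144771 ≈ 0.42710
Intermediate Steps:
125/321 + D(-7)/451 = 125/321 + 17/451 = 61832/144771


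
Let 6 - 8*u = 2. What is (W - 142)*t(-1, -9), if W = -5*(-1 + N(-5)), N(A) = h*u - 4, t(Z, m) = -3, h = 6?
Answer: 396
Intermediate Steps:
u = ½ (u = ¾ - ⅛*2 = ¾ - ¼ = ½ ≈ 0.50000)
N(A) = -1 (N(A) = 6*(½) - 4 = 3 - 4 = -1)
W = 10 (W = -5*(-1 - 1) = -5*(-2) = 10)
(W - 142)*t(-1, -9) = (10 - 142)*(-3) = -132*(-3) = 396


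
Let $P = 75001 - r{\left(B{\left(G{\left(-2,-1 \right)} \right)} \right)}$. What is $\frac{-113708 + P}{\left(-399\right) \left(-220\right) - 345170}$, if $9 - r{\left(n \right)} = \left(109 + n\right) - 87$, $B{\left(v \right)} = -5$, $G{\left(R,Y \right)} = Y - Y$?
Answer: $\frac{38699}{257390} \approx 0.15035$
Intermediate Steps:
$G{\left(R,Y \right)} = 0$
$r{\left(n \right)} = -13 - n$ ($r{\left(n \right)} = 9 - \left(\left(109 + n\right) - 87\right) = 9 - \left(22 + n\right) = -13 - n$)
$P = 75009$ ($P = 75001 - \left(-13 - -5\right) = 75001 - \left(-13 + 5\right) = 75001 - -8 = 75001 + 8 = 75009$)
$\frac{-113708 + P}{\left(-399\right) \left(-220\right) - 345170} = \frac{-113708 + 75009}{\left(-399\right) \left(-220\right) - 345170} = - \frac{38699}{87780 - 345170} = - \frac{38699}{-257390} = \left(-38699\right) \left(- \frac{1}{257390}\right) = \frac{38699}{257390}$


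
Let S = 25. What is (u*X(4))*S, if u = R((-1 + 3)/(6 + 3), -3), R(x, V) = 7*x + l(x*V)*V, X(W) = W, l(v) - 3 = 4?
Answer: -17500/9 ≈ -1944.4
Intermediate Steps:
l(v) = 7 (l(v) = 3 + 4 = 7)
R(x, V) = 7*V + 7*x (R(x, V) = 7*x + 7*V = 7*V + 7*x)
u = -175/9 (u = 7*(-3) + 7*((-1 + 3)/(6 + 3)) = -21 + 7*(2/9) = -21 + 14/9 = -175/9 ≈ -19.444)
(u*X(4))*S = -175/9*4*25 = -700/9*25 = -17500/9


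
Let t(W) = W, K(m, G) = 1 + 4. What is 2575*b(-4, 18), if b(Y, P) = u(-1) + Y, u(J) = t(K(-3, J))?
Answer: 2575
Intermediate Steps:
K(m, G) = 5
u(J) = 5
b(Y, P) = 5 + Y
2575*b(-4, 18) = 2575*(5 - 4) = 2575*1 = 2575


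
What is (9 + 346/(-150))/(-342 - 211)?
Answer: -502/41475 ≈ -0.012104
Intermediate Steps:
(9 + 346/(-150))/(-342 - 211) = (9 + 346*(-1/150))/(-553) = (9 - 173/75)*(-1/553) = (502/75)*(-1/553) = -502/41475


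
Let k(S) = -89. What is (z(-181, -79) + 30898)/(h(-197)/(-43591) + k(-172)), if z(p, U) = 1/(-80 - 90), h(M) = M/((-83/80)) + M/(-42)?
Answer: -399092371711467/1149621632725 ≈ -347.15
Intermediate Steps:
h(M) = -3443*M/3486 (h(M) = M/((-83*1/80)) + M*(-1/42) = M/(-83/80) - M/42 = M*(-80/83) - M/42 = -80*M/83 - M/42 = -3443*M/3486)
z(p, U) = -1/170 (z(p, U) = 1/(-170) = -1/170)
(z(-181, -79) + 30898)/(h(-197)/(-43591) + k(-172)) = (-1/170 + 30898)/(-3443/3486*(-197)/(-43591) - 89) = 5252659/(170*((678271/3486)*(-1/43591) - 89)) = 5252659/(170*(-678271/151958226 - 89)) = 5252659/(170*(-13524960385/151958226)) = (5252659/170)*(-151958226/13524960385) = -399092371711467/1149621632725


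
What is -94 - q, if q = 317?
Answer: -411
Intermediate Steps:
-94 - q = -94 - 1*317 = -94 - 317 = -411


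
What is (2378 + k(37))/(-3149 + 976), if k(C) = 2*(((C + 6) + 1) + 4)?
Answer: -2474/2173 ≈ -1.1385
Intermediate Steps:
k(C) = 22 + 2*C (k(C) = 2*(((6 + C) + 1) + 4) = 2*((7 + C) + 4) = 2*(11 + C) = 22 + 2*C)
(2378 + k(37))/(-3149 + 976) = (2378 + (22 + 2*37))/(-3149 + 976) = (2378 + (22 + 74))/(-2173) = (2378 + 96)*(-1/2173) = 2474*(-1/2173) = -2474/2173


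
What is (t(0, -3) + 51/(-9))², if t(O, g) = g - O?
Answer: 676/9 ≈ 75.111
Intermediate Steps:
(t(0, -3) + 51/(-9))² = ((-3 - 1*0) + 51/(-9))² = ((-3 + 0) + 51*(-⅑))² = (-3 - 17/3)² = (-26/3)² = 676/9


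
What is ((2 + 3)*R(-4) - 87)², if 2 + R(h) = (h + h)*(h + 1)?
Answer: 529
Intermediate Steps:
R(h) = -2 + 2*h*(1 + h) (R(h) = -2 + (h + h)*(h + 1) = -2 + (2*h)*(1 + h) = -2 + 2*h*(1 + h))
((2 + 3)*R(-4) - 87)² = ((2 + 3)*(-2 + 2*(-4) + 2*(-4)²) - 87)² = (5*(-2 - 8 + 2*16) - 87)² = (5*(-2 - 8 + 32) - 87)² = (5*22 - 87)² = (110 - 87)² = 23² = 529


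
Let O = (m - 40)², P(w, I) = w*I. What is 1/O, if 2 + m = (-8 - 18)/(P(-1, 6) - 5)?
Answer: 121/190096 ≈ 0.00063652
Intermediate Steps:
P(w, I) = I*w
m = 4/11 (m = -2 + (-8 - 18)/(6*(-1) - 5) = -2 - 26/(-6 - 5) = -2 - 26/(-11) = -2 - 26*(-1/11) = -2 + 26/11 = 4/11 ≈ 0.36364)
O = 190096/121 (O = (4/11 - 40)² = (-436/11)² = 190096/121 ≈ 1571.0)
1/O = 1/(190096/121) = 121/190096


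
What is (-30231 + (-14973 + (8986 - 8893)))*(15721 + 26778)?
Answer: -1917172389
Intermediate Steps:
(-30231 + (-14973 + (8986 - 8893)))*(15721 + 26778) = (-30231 + (-14973 + 93))*42499 = (-30231 - 14880)*42499 = -45111*42499 = -1917172389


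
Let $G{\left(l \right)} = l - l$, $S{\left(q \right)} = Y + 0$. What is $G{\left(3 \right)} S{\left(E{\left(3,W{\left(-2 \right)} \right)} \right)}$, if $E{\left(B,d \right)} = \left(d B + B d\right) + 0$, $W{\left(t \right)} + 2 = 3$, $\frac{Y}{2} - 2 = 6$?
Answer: $0$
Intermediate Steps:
$Y = 16$ ($Y = 4 + 2 \cdot 6 = 4 + 12 = 16$)
$W{\left(t \right)} = 1$ ($W{\left(t \right)} = -2 + 3 = 1$)
$E{\left(B,d \right)} = 2 B d$ ($E{\left(B,d \right)} = \left(B d + B d\right) + 0 = 2 B d + 0 = 2 B d$)
$S{\left(q \right)} = 16$ ($S{\left(q \right)} = 16 + 0 = 16$)
$G{\left(l \right)} = 0$
$G{\left(3 \right)} S{\left(E{\left(3,W{\left(-2 \right)} \right)} \right)} = 0 \cdot 16 = 0$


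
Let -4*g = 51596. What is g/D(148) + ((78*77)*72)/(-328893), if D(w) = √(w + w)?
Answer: -144144/109631 - 12899*√74/148 ≈ -751.05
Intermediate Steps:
D(w) = √2*√w (D(w) = √(2*w) = √2*√w)
g = -12899 (g = -¼*51596 = -12899)
g/D(148) + ((78*77)*72)/(-328893) = -12899*√74/148 + ((78*77)*72)/(-328893) = -12899*√74/148 + (6006*72)*(-1/328893) = -12899*√74/148 + 432432*(-1/328893) = -12899*√74/148 - 144144/109631 = -144144/109631 - 12899*√74/148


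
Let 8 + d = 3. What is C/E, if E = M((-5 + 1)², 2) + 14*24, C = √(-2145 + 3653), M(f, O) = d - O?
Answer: 2*√377/329 ≈ 0.11803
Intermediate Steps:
d = -5 (d = -8 + 3 = -5)
M(f, O) = -5 - O
C = 2*√377 (C = √1508 = 2*√377 ≈ 38.833)
E = 329 (E = (-5 - 1*2) + 14*24 = (-5 - 2) + 336 = -7 + 336 = 329)
C/E = (2*√377)/329 = (2*√377)*(1/329) = 2*√377/329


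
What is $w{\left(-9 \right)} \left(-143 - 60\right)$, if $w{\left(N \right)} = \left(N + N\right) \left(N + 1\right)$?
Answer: $-29232$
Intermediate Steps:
$w{\left(N \right)} = 2 N \left(1 + N\right)$
$w{\left(-9 \right)} \left(-143 - 60\right) = 2 \left(-9\right) \left(1 - 9\right) \left(-143 - 60\right) = 2 \left(-9\right) \left(-8\right) \left(-143 - 60\right) = 144 \left(-203\right) = -29232$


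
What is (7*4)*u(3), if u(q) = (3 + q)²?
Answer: 1008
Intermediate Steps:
(7*4)*u(3) = (7*4)*(3 + 3)² = 28*6² = 28*36 = 1008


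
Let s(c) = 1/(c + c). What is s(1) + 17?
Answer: 35/2 ≈ 17.500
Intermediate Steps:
s(c) = 1/(2*c)
s(1) + 17 = (1/2)/1 + 17 = (1/2)*1 + 17 = 1/2 + 17 = 35/2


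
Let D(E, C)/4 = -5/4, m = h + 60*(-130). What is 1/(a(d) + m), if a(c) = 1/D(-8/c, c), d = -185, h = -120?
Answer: -5/39601 ≈ -0.00012626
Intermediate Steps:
m = -7920 (m = -120 + 60*(-130) = -120 - 7800 = -7920)
D(E, C) = -5 (D(E, C) = 4*(-5/4) = -5)
a(c) = -⅕ (a(c) = 1/(-5) = -⅕)
1/(a(d) + m) = 1/(-⅕ - 7920) = 1/(-39601/5) = -5/39601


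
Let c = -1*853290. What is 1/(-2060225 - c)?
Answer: -1/1206935 ≈ -8.2855e-7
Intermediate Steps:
c = -853290
1/(-2060225 - c) = 1/(-2060225 - 1*(-853290)) = 1/(-2060225 + 853290) = 1/(-1206935) = -1/1206935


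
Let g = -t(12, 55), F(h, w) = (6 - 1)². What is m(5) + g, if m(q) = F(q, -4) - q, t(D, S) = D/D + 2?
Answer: 17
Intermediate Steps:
t(D, S) = 3 (t(D, S) = 1 + 2 = 3)
F(h, w) = 25 (F(h, w) = 5² = 25)
m(q) = 25 - q
g = -3 (g = -1*3 = -3)
m(5) + g = (25 - 1*5) - 3 = (25 - 5) - 3 = 20 - 3 = 17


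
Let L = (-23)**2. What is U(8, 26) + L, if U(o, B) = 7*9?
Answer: 592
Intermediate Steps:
U(o, B) = 63
L = 529
U(8, 26) + L = 63 + 529 = 592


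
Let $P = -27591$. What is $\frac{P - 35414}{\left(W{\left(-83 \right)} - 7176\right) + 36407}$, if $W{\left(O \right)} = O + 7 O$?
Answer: $- \frac{63005}{28567} \approx -2.2055$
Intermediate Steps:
$W{\left(O \right)} = 8 O$
$\frac{P - 35414}{\left(W{\left(-83 \right)} - 7176\right) + 36407} = \frac{-27591 - 35414}{\left(8 \left(-83\right) - 7176\right) + 36407} = - \frac{63005}{\left(-664 - 7176\right) + 36407} = - \frac{63005}{-7840 + 36407} = - \frac{63005}{28567}$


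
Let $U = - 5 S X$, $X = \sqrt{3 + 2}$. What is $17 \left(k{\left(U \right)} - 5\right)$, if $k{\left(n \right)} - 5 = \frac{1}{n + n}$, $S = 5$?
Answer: $- \frac{17 \sqrt{5}}{250} \approx -0.15205$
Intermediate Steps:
$X = \sqrt{5} \approx 2.2361$
$U = - 25 \sqrt{5}$ ($U = \left(-5\right) 5 \sqrt{5} = - 25 \sqrt{5} \approx -55.902$)
$k{\left(n \right)} = 5 + \frac{1}{2 n}$ ($k{\left(n \right)} = 5 + \frac{1}{n + n} = 5 + \frac{1}{2 n}$)
$17 \left(k{\left(U \right)} - 5\right) = 17 \left(\left(5 + \frac{1}{2 \left(- 25 \sqrt{5}\right)}\right) - 5\right) = 17 \left(\left(5 + \frac{\left(- \frac{1}{125}\right) \sqrt{5}}{2}\right) - 5\right) = 17 \left(\left(5 - \frac{\sqrt{5}}{250}\right) - 5\right) = 17 \left(- \frac{\sqrt{5}}{250}\right) = - \frac{17 \sqrt{5}}{250}$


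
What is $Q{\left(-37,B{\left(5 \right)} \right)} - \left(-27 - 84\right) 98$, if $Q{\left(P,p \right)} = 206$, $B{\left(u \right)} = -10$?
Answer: $11084$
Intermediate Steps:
$Q{\left(-37,B{\left(5 \right)} \right)} - \left(-27 - 84\right) 98 = 206 - \left(-27 - 84\right) 98 = 206 - \left(-111\right) 98 = 206 - -10878 = 206 + 10878 = 11084$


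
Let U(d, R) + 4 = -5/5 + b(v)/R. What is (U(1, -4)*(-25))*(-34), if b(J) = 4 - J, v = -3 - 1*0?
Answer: -11475/2 ≈ -5737.5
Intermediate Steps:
v = -3 (v = -3 + 0 = -3)
U(d, R) = -5 + 7/R (U(d, R) = -4 + (-5/5 + (4 - 1*(-3))/R) = -4 + (-5*1/5 + (4 + 3)/R) = -4 + (-1 + 7/R) = -5 + 7/R)
(U(1, -4)*(-25))*(-34) = ((-5 + 7/(-4))*(-25))*(-34) = ((-5 + 7*(-1/4))*(-25))*(-34) = ((-5 - 7/4)*(-25))*(-34) = -27/4*(-25)*(-34) = (675/4)*(-34) = -11475/2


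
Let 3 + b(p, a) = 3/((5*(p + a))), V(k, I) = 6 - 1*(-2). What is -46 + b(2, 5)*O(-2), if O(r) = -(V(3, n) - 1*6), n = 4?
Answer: -1406/35 ≈ -40.171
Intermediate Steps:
V(k, I) = 8 (V(k, I) = 6 + 2 = 8)
b(p, a) = -3 + 3/(5*a + 5*p) (b(p, a) = -3 + 3/((5*(p + a))) = -3 + 3/((5*(a + p))) = -3 + 3/(5*a + 5*p))
O(r) = -2 (O(r) = -(8 - 1*6) = -(8 - 6) = -1*2 = -2)
-46 + b(2, 5)*O(-2) = -46 + ((⅗ - 3*5 - 3*2)/(5 + 2))*(-2) = -46 + ((⅗ - 15 - 6)/7)*(-2) = -46 + ((⅐)*(-102/5))*(-2) = -46 - 102/35*(-2) = -46 + 204/35 = -1406/35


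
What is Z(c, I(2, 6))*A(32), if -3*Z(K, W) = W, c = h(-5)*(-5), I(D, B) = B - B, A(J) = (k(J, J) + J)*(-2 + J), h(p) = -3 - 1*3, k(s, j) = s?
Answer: 0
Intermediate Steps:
h(p) = -6 (h(p) = -3 - 3 = -6)
A(J) = 2*J*(-2 + J) (A(J) = (J + J)*(-2 + J) = (2*J)*(-2 + J) = 2*J*(-2 + J))
I(D, B) = 0
c = 30 (c = -6*(-5) = 30)
Z(K, W) = -W/3
Z(c, I(2, 6))*A(32) = (-⅓*0)*(2*32*(-2 + 32)) = 0*(2*32*30) = 0*1920 = 0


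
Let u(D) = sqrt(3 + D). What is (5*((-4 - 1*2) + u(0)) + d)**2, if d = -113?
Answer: 20524 - 1430*sqrt(3) ≈ 18047.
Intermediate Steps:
(5*((-4 - 1*2) + u(0)) + d)**2 = (5*((-4 - 1*2) + sqrt(3 + 0)) - 113)**2 = (5*((-4 - 2) + sqrt(3)) - 113)**2 = (5*(-6 + sqrt(3)) - 113)**2 = ((-30 + 5*sqrt(3)) - 113)**2 = (-143 + 5*sqrt(3))**2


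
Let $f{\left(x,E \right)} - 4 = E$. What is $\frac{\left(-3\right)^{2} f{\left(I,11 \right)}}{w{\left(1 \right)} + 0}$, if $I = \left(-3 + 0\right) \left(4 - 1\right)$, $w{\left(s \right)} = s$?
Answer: $135$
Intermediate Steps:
$I = -9$ ($I = \left(-3\right) 3 = -9$)
$f{\left(x,E \right)} = 4 + E$
$\frac{\left(-3\right)^{2} f{\left(I,11 \right)}}{w{\left(1 \right)} + 0} = \frac{\left(-3\right)^{2} \left(4 + 11\right)}{1 + 0} = \frac{9 \cdot 15}{1} = 135 \cdot 1 = 135$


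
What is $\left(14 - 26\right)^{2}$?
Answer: $144$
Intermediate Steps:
$\left(14 - 26\right)^{2} = \left(-12\right)^{2} = 144$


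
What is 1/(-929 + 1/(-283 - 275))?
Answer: -558/518383 ≈ -0.0010764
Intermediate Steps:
1/(-929 + 1/(-283 - 275)) = 1/(-929 + 1/(-558)) = 1/(-929 - 1/558) = 1/(-518383/558) = -558/518383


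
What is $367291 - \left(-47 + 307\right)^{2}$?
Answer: $299691$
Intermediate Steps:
$367291 - \left(-47 + 307\right)^{2} = 367291 - 260^{2} = 367291 - 67600 = 299691$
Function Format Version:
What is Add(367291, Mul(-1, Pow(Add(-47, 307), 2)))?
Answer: 299691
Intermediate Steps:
Add(367291, Mul(-1, Pow(Add(-47, 307), 2))) = Add(367291, Mul(-1, Pow(260, 2))) = Add(367291, Mul(-1, 67600)) = Add(367291, -67600) = 299691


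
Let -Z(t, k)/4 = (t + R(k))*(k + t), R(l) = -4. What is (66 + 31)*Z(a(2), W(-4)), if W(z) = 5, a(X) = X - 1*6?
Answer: 3104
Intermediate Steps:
a(X) = -6 + X (a(X) = X - 6 = -6 + X)
Z(t, k) = -4*(-4 + t)*(k + t) (Z(t, k) = -4*(t - 4)*(k + t) = -4*(-4 + t)*(k + t))
(66 + 31)*Z(a(2), W(-4)) = (66 + 31)*(-4*(-6 + 2)² + 16*5 + 16*(-6 + 2) - 4*5*(-6 + 2)) = 97*(-4*(-4)² + 80 + 16*(-4) - 4*5*(-4)) = 97*(-4*16 + 80 - 64 + 80) = 97*(-64 + 80 - 64 + 80) = 97*32 = 3104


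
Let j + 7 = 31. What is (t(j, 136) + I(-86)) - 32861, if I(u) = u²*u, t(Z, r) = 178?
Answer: -668739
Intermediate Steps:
j = 24 (j = -7 + 31 = 24)
I(u) = u³
(t(j, 136) + I(-86)) - 32861 = (178 + (-86)³) - 32861 = (178 - 636056) - 32861 = -635878 - 32861 = -668739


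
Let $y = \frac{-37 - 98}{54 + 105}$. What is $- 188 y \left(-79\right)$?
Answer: $- \frac{668340}{53} \approx -12610.0$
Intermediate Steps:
$y = - \frac{45}{53}$ ($y = - \frac{135}{159} = \left(-135\right) \frac{1}{159} = - \frac{45}{53} \approx -0.84906$)
$- 188 y \left(-79\right) = \left(-188\right) \left(- \frac{45}{53}\right) \left(-79\right) = \frac{8460}{53} \left(-79\right) = - \frac{668340}{53}$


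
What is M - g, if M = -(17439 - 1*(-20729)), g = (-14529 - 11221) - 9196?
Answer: -3222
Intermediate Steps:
g = -34946 (g = -25750 - 9196 = -34946)
M = -38168 (M = -(17439 + 20729) = -1*38168 = -38168)
M - g = -38168 - 1*(-34946) = -38168 + 34946 = -3222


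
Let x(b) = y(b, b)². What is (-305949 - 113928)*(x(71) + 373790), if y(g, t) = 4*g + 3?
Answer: -191530672443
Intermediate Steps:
y(g, t) = 3 + 4*g
x(b) = (3 + 4*b)²
(-305949 - 113928)*(x(71) + 373790) = (-305949 - 113928)*((3 + 4*71)² + 373790) = -419877*((3 + 284)² + 373790) = -419877*(287² + 373790) = -419877*(82369 + 373790) = -419877*456159 = -191530672443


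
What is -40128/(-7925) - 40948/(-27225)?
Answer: 56679908/8630325 ≈ 6.5675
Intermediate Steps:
-40128/(-7925) - 40948/(-27225) = -40128*(-1/7925) - 40948*(-1/27225) = 40128/7925 + 40948/27225 = 56679908/8630325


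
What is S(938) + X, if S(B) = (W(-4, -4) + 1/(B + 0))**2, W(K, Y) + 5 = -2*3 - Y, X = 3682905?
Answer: 3240424966045/879844 ≈ 3.6830e+6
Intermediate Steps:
W(K, Y) = -11 - Y (W(K, Y) = -5 + (-2*3 - Y) = -5 + (-6 - Y) = -11 - Y)
S(B) = (-7 + 1/B)**2 (S(B) = ((-11 - 1*(-4)) + 1/(B + 0))**2 = ((-11 + 4) + 1/B)**2 = (-7 + 1/B)**2)
S(938) + X = (-1 + 7*938)**2/938**2 + 3682905 = (-1 + 6566)**2/879844 + 3682905 = (1/879844)*6565**2 + 3682905 = (1/879844)*43099225 + 3682905 = 43099225/879844 + 3682905 = 3240424966045/879844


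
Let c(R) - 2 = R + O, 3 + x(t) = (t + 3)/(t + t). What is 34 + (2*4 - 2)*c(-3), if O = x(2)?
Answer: 35/2 ≈ 17.500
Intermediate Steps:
x(t) = -3 + (3 + t)/(2*t) (x(t) = -3 + (t + 3)/(t + t) = -3 + (3 + t)/((2*t)) = -3 + (3 + t)*(1/(2*t)) = -3 + (3 + t)/(2*t))
O = -7/4 (O = (½)*(3 - 5*2)/2 = (½)*(½)*(3 - 10) = (½)*(½)*(-7) = -7/4 ≈ -1.7500)
c(R) = ¼ + R (c(R) = 2 + (R - 7/4) = 2 + (-7/4 + R) = ¼ + R)
34 + (2*4 - 2)*c(-3) = 34 + (2*4 - 2)*(¼ - 3) = 34 + (8 - 2)*(-11/4) = 34 + 6*(-11/4) = 34 - 33/2 = 35/2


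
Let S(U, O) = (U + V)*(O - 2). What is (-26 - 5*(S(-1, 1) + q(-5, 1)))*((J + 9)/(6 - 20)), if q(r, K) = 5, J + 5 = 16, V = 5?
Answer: 310/7 ≈ 44.286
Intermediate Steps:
J = 11 (J = -5 + 16 = 11)
S(U, O) = (-2 + O)*(5 + U) (S(U, O) = (U + 5)*(O - 2) = (5 + U)*(-2 + O) = (-2 + O)*(5 + U))
(-26 - 5*(S(-1, 1) + q(-5, 1)))*((J + 9)/(6 - 20)) = (-26 - 5*((-10 - 2*(-1) + 5*1 + 1*(-1)) + 5))*((11 + 9)/(6 - 20)) = (-26 - 5*((-10 + 2 + 5 - 1) + 5))*(20/(-14)) = (-26 - 5*(-4 + 5))*(20*(-1/14)) = (-26 - 5*1)*(-10/7) = (-26 - 5)*(-10/7) = -31*(-10/7) = 310/7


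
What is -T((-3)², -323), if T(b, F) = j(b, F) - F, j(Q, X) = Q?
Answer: -332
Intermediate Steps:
T(b, F) = b - F
-T((-3)², -323) = -((-3)² - 1*(-323)) = -(9 + 323) = -1*332 = -332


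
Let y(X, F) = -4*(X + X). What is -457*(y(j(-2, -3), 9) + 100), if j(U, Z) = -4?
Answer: -60324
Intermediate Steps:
y(X, F) = -8*X
-457*(y(j(-2, -3), 9) + 100) = -457*(-8*(-4) + 100) = -457*(32 + 100) = -457*132 = -60324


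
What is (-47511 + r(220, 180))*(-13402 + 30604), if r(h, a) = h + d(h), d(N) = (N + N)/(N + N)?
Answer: -813482580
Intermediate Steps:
d(N) = 1 (d(N) = (2*N)/((2*N)) = (2*N)*(1/(2*N)) = 1)
r(h, a) = 1 + h (r(h, a) = h + 1 = 1 + h)
(-47511 + r(220, 180))*(-13402 + 30604) = (-47511 + (1 + 220))*(-13402 + 30604) = (-47511 + 221)*17202 = -47290*17202 = -813482580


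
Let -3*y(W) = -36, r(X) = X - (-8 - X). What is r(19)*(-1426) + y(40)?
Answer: -65584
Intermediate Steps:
r(X) = 8 + 2*X (r(X) = X + (8 + X) = 8 + 2*X)
y(W) = 12 (y(W) = -⅓*(-36) = 12)
r(19)*(-1426) + y(40) = (8 + 2*19)*(-1426) + 12 = (8 + 38)*(-1426) + 12 = 46*(-1426) + 12 = -65596 + 12 = -65584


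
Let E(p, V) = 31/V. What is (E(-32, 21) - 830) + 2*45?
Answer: -15509/21 ≈ -738.52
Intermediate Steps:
(E(-32, 21) - 830) + 2*45 = (31/21 - 830) + 2*45 = (31*(1/21) - 830) + 90 = (31/21 - 830) + 90 = -17399/21 + 90 = -15509/21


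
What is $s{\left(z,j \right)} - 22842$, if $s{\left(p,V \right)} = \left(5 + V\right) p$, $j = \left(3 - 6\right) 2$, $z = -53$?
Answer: $-22789$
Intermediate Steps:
$j = -6$ ($j = \left(-3\right) 2 = -6$)
$s{\left(p,V \right)} = p \left(5 + V\right)$
$s{\left(z,j \right)} - 22842 = - 53 \left(5 - 6\right) - 22842 = \left(-53\right) \left(-1\right) - 22842 = 53 - 22842 = -22789$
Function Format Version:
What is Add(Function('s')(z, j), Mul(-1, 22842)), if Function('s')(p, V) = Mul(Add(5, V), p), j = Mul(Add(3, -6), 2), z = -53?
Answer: -22789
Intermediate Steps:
j = -6 (j = Mul(-3, 2) = -6)
Function('s')(p, V) = Mul(p, Add(5, V))
Add(Function('s')(z, j), Mul(-1, 22842)) = Add(Mul(-53, Add(5, -6)), Mul(-1, 22842)) = Add(Mul(-53, -1), -22842) = Add(53, -22842) = -22789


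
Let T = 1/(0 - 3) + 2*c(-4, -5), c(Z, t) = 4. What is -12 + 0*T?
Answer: -12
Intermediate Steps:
T = 23/3 (T = 1/(0 - 3) + 2*4 = 1/(-3) + 8 = -⅓ + 8 = 23/3 ≈ 7.6667)
-12 + 0*T = -12 + 0*(23/3) = -12 + 0 = -12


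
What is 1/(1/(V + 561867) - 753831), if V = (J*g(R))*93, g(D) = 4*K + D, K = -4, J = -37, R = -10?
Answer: -651333/490995006722 ≈ -1.3266e-6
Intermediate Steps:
g(D) = -16 + D (g(D) = 4*(-4) + D = -16 + D)
V = 89466 (V = -37*(-16 - 10)*93 = -37*(-26)*93 = 962*93 = 89466)
1/(1/(V + 561867) - 753831) = 1/(1/(89466 + 561867) - 753831) = 1/(1/651333 - 753831) = 1/(-490995006722/651333) = -651333/490995006722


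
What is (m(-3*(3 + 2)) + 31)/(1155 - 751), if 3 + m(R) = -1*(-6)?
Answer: 17/202 ≈ 0.084158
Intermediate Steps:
m(R) = 3 (m(R) = -3 - 1*(-6) = -3 + 6 = 3)
(m(-3*(3 + 2)) + 31)/(1155 - 751) = (3 + 31)/(1155 - 751) = 34/404 = 34*(1/404) = 17/202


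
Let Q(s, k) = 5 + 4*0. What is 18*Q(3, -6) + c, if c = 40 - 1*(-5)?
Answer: 135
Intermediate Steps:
Q(s, k) = 5 (Q(s, k) = 5 + 0 = 5)
c = 45 (c = 40 + 5 = 45)
18*Q(3, -6) + c = 18*5 + 45 = 90 + 45 = 135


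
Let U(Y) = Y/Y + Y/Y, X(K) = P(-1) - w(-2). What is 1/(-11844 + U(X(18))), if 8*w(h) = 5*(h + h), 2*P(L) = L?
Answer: -1/11842 ≈ -8.4445e-5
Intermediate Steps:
P(L) = L/2
w(h) = 5*h/4 (w(h) = (5*(h + h))/8 = (5*(2*h))/8 = (10*h)/8 = 5*h/4)
X(K) = 2 (X(K) = (½)*(-1) - 5*(-2)/4 = -½ - 1*(-5/2) = -½ + 5/2 = 2)
U(Y) = 2 (U(Y) = 1 + 1 = 2)
1/(-11844 + U(X(18))) = 1/(-11844 + 2) = 1/(-11842) = -1/11842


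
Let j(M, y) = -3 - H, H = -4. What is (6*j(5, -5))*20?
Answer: 120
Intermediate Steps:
j(M, y) = 1 (j(M, y) = -3 - 1*(-4) = -3 + 4 = 1)
(6*j(5, -5))*20 = (6*1)*20 = 6*20 = 120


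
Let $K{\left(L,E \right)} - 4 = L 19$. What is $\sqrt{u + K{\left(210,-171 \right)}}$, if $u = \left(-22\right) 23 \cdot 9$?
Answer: $4 i \sqrt{35} \approx 23.664 i$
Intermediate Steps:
$K{\left(L,E \right)} = 4 + 19 L$ ($K{\left(L,E \right)} = 4 + L 19 = 4 + 19 L$)
$u = -4554$ ($u = \left(-506\right) 9 = -4554$)
$\sqrt{u + K{\left(210,-171 \right)}} = \sqrt{-4554 + \left(4 + 19 \cdot 210\right)} = \sqrt{-4554 + \left(4 + 3990\right)} = \sqrt{-4554 + 3994} = \sqrt{-560} = 4 i \sqrt{35}$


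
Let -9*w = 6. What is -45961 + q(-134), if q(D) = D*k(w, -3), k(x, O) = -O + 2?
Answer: -46631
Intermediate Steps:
w = -⅔ (w = -⅑*6 = -⅔ ≈ -0.66667)
k(x, O) = 2 - O
q(D) = 5*D (q(D) = D*(2 - 1*(-3)) = D*(2 + 3) = D*5 = 5*D)
-45961 + q(-134) = -45961 + 5*(-134) = -45961 - 670 = -46631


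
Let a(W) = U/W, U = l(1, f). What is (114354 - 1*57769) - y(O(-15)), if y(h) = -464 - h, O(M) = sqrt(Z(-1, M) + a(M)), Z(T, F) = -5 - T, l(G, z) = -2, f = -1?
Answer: 57049 + I*sqrt(870)/15 ≈ 57049.0 + 1.9664*I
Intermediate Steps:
U = -2
a(W) = -2/W
O(M) = sqrt(-4 - 2/M) (O(M) = sqrt((-5 - 1*(-1)) - 2/M) = sqrt((-5 + 1) - 2/M) = sqrt(-4 - 2/M))
(114354 - 1*57769) - y(O(-15)) = (114354 - 1*57769) - (-464 - sqrt(-4 - 2/(-15))) = (114354 - 57769) - (-464 - sqrt(-4 - 2*(-1/15))) = 56585 - (-464 - sqrt(-4 + 2/15)) = 56585 - (-464 - sqrt(-58/15)) = 56585 - (-464 - I*sqrt(870)/15) = 56585 + (464 + I*sqrt(870)/15) = 57049 + I*sqrt(870)/15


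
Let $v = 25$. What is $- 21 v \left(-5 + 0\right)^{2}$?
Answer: $-13125$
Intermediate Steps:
$- 21 v \left(-5 + 0\right)^{2} = \left(-21\right) 25 \left(-5 + 0\right)^{2} = - 525 \left(-5\right)^{2} = \left(-525\right) 25 = -13125$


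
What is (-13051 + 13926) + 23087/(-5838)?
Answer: 5085163/5838 ≈ 871.04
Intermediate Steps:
(-13051 + 13926) + 23087/(-5838) = 875 + 23087*(-1/5838) = 875 - 23087/5838 = 5085163/5838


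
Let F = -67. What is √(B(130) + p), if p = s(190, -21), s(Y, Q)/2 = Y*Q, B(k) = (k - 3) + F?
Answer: 12*I*√55 ≈ 88.994*I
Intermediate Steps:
B(k) = -70 + k (B(k) = (k - 3) - 67 = (-3 + k) - 67 = -70 + k)
s(Y, Q) = 2*Q*Y (s(Y, Q) = 2*(Y*Q) = 2*(Q*Y) = 2*Q*Y)
p = -7980 (p = 2*(-21)*190 = -7980)
√(B(130) + p) = √((-70 + 130) - 7980) = √(60 - 7980) = √(-7920) = 12*I*√55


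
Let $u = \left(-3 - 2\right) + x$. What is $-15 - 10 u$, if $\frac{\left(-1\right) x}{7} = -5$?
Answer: $-315$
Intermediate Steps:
$x = 35$ ($x = \left(-7\right) \left(-5\right) = 35$)
$u = 30$ ($u = \left(-3 - 2\right) + 35 = -5 + 35 = 30$)
$-15 - 10 u = -15 - 300 = -315$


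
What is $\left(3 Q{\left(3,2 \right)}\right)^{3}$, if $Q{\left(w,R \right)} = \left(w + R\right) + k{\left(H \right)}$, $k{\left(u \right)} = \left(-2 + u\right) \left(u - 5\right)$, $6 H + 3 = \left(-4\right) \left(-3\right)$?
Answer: $\frac{531441}{64} \approx 8303.8$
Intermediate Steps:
$H = \frac{3}{2}$ ($H = - \frac{1}{2} + \frac{\left(-4\right) \left(-3\right)}{6} = - \frac{1}{2} + \frac{1}{6} \cdot 12 = - \frac{1}{2} + 2 = \frac{3}{2} \approx 1.5$)
$k{\left(u \right)} = \left(-5 + u\right) \left(-2 + u\right)$ ($k{\left(u \right)} = \left(-2 + u\right) \left(-5 + u\right) = \left(-5 + u\right) \left(-2 + u\right)$)
$Q{\left(w,R \right)} = \frac{7}{4} + R + w$ ($Q{\left(w,R \right)} = \left(w + R\right) + \left(10 + \left(\frac{3}{2}\right)^{2} - \frac{21}{2}\right) = \left(R + w\right) + \left(10 + \frac{9}{4} - \frac{21}{2}\right) = \left(R + w\right) + \frac{7}{4} = \frac{7}{4} + R + w$)
$\left(3 Q{\left(3,2 \right)}\right)^{3} = \left(3 \left(\frac{7}{4} + 2 + 3\right)\right)^{3} = \left(3 \cdot \frac{27}{4}\right)^{3} = \left(\frac{81}{4}\right)^{3} = \frac{531441}{64}$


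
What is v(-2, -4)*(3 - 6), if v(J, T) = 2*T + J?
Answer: 30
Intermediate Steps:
v(J, T) = J + 2*T
v(-2, -4)*(3 - 6) = (-2 + 2*(-4))*(3 - 6) = (-2 - 8)*(-3) = -10*(-3) = 30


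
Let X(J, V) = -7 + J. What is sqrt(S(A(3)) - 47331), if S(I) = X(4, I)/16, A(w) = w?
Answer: I*sqrt(757299)/4 ≈ 217.56*I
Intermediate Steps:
S(I) = -3/16 (S(I) = (-7 + 4)/16 = -3*1/16 = -3/16)
sqrt(S(A(3)) - 47331) = sqrt(-3/16 - 47331) = sqrt(-757299/16) = I*sqrt(757299)/4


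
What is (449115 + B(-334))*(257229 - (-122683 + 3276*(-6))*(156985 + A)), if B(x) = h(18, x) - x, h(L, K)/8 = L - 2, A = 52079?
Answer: 13378610340067725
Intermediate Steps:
h(L, K) = -16 + 8*L (h(L, K) = 8*(L - 2) = 8*(-2 + L) = -16 + 8*L)
B(x) = 128 - x (B(x) = (-16 + 8*18) - x = (-16 + 144) - x = 128 - x)
(449115 + B(-334))*(257229 - (-122683 + 3276*(-6))*(156985 + A)) = (449115 + (128 - 1*(-334)))*(257229 - (-122683 + 3276*(-6))*(156985 + 52079)) = (449115 + (128 + 334))*(257229 - (-122683 - 19656)*209064) = (449115 + 462)*(257229 - (-142339)*209064) = 449577*(257229 - 1*(-29757960696)) = 449577*(257229 + 29757960696) = 449577*29758217925 = 13378610340067725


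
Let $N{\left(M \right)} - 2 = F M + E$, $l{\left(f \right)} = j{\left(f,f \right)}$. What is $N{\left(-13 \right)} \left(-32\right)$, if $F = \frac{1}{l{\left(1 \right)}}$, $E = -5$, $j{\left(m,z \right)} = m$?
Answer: $512$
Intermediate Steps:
$l{\left(f \right)} = f$
$F = 1$ ($F = 1^{-1} = 1$)
$N{\left(M \right)} = -3 + M$ ($N{\left(M \right)} = 2 + \left(1 M - 5\right) = 2 + \left(M - 5\right) = 2 + \left(-5 + M\right) = -3 + M$)
$N{\left(-13 \right)} \left(-32\right) = \left(-3 - 13\right) \left(-32\right) = \left(-16\right) \left(-32\right) = 512$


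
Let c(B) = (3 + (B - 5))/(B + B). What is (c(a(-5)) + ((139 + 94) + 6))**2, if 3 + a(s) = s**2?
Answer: 6937956/121 ≈ 57339.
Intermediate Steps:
a(s) = -3 + s**2
c(B) = (-2 + B)/(2*B) (c(B) = (3 + (-5 + B))/((2*B)) = (-2 + B)*(1/(2*B)) = (-2 + B)/(2*B))
(c(a(-5)) + ((139 + 94) + 6))**2 = ((-2 + (-3 + (-5)**2))/(2*(-3 + (-5)**2)) + ((139 + 94) + 6))**2 = ((-2 + (-3 + 25))/(2*(-3 + 25)) + (233 + 6))**2 = ((1/2)*(-2 + 22)/22 + 239)**2 = ((1/2)*(1/22)*20 + 239)**2 = (5/11 + 239)**2 = (2634/11)**2 = 6937956/121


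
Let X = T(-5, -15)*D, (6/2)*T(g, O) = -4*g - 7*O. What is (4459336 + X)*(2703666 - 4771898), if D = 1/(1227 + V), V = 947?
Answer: -30076012080161972/3261 ≈ -9.2229e+12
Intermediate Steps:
T(g, O) = -7*O/3 - 4*g/3 (T(g, O) = (-4*g - 7*O)/3 = (-7*O - 4*g)/3 = -7*O/3 - 4*g/3)
D = 1/2174 (D = 1/(1227 + 947) = 1/2174 ≈ 0.00045998)
X = 125/6522 (X = (-7/3*(-15) - 4/3*(-5))*(1/2174) = (35 + 20/3)*(1/2174) = (125/3)*(1/2174) = 125/6522 ≈ 0.019166)
(4459336 + X)*(2703666 - 4771898) = (4459336 + 125/6522)*(2703666 - 4771898) = (29083789517/6522)*(-2068232) = -30076012080161972/3261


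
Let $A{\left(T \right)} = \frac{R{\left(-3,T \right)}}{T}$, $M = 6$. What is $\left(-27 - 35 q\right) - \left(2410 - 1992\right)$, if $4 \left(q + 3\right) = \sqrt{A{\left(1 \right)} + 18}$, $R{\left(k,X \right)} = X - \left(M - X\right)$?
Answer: $-340 - \frac{35 \sqrt{14}}{4} \approx -372.74$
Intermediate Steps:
$R{\left(k,X \right)} = -6 + 2 X$ ($R{\left(k,X \right)} = X - \left(6 - X\right) = X + \left(-6 + X\right) = -6 + 2 X$)
$A{\left(T \right)} = \frac{-6 + 2 T}{T}$
$q = -3 + \frac{\sqrt{14}}{4}$ ($q = -3 + \frac{\sqrt{\left(2 - \frac{6}{1}\right) + 18}}{4} = -3 + \frac{\sqrt{\left(2 - 6\right) + 18}}{4} = -3 + \frac{\sqrt{-4 + 18}}{4} = -3 + \frac{\sqrt{14}}{4} \approx -2.0646$)
$\left(-27 - 35 q\right) - \left(2410 - 1992\right) = \left(-27 - 35 \left(-3 + \frac{\sqrt{14}}{4}\right)\right) - \left(2410 - 1992\right) = \left(-27 + \left(105 - \frac{35 \sqrt{14}}{4}\right)\right) - 418 = \left(78 - \frac{35 \sqrt{14}}{4}\right) - 418 = -340 - \frac{35 \sqrt{14}}{4}$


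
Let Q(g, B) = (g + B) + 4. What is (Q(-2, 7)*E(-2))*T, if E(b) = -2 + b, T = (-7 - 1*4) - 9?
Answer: 720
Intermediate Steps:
Q(g, B) = 4 + B + g (Q(g, B) = (B + g) + 4 = 4 + B + g)
T = -20 (T = (-7 - 4) - 9 = -11 - 9 = -20)
(Q(-2, 7)*E(-2))*T = ((4 + 7 - 2)*(-2 - 2))*(-20) = (9*(-4))*(-20) = -36*(-20) = 720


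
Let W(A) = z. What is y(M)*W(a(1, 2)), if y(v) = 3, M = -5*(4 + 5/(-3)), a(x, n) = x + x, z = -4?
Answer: -12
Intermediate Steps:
a(x, n) = 2*x
W(A) = -4
M = -35/3 (M = -5*(4 + 5*(-⅓)) = -5*(4 - 5/3) = -5*7/3 = -35/3 ≈ -11.667)
y(M)*W(a(1, 2)) = 3*(-4) = -12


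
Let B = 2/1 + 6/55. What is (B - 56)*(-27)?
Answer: 80028/55 ≈ 1455.1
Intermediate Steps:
B = 116/55 (B = 2*1 + 6*(1/55) = 2 + 6/55 = 116/55 ≈ 2.1091)
(B - 56)*(-27) = (116/55 - 56)*(-27) = -2964/55*(-27) = 80028/55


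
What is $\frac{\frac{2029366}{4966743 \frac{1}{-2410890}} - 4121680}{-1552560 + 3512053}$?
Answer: $- \frac{8454634494660}{3244099380433} \approx -2.6062$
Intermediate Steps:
$\frac{\frac{2029366}{4966743 \frac{1}{-2410890}} - 4121680}{-1552560 + 3512053} = \frac{\frac{2029366}{4966743 \left(- \frac{1}{2410890}\right)} - 4121680}{1959493} = \left(\frac{2029366}{- \frac{1655581}{803630}} - 4121680\right) \frac{1}{1959493} = \left(2029366 \left(- \frac{803630}{1655581}\right) - 4121680\right) \frac{1}{1959493} = \left(- \frac{1630859398580}{1655581} - 4121680\right) \frac{1}{1959493} = \left(- \frac{8454634494660}{1655581}\right) \frac{1}{1959493} = - \frac{8454634494660}{3244099380433}$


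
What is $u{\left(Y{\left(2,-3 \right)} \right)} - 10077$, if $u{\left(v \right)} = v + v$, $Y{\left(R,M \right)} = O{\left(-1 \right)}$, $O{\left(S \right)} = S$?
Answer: $-10079$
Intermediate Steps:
$Y{\left(R,M \right)} = -1$
$u{\left(v \right)} = 2 v$
$u{\left(Y{\left(2,-3 \right)} \right)} - 10077 = 2 \left(-1\right) - 10077 = -2 - 10077 = -10079$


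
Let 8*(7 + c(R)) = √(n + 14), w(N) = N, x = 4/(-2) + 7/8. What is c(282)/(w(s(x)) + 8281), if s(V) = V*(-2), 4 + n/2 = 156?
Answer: -28/33133 + √318/66266 ≈ -0.00057597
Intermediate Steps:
x = -9/8 (x = 4*(-½) + 7*(⅛) = -2 + 7/8 = -9/8 ≈ -1.1250)
n = 304 (n = -8 + 2*156 = -8 + 312 = 304)
s(V) = -2*V
c(R) = -7 + √318/8 (c(R) = -7 + √(304 + 14)/8 = -7 + √318/8)
c(282)/(w(s(x)) + 8281) = (-7 + √318/8)/(-2*(-9/8) + 8281) = (-7 + √318/8)/(9/4 + 8281) = (-7 + √318/8)/(33133/4) = (-7 + √318/8)*(4/33133) = -28/33133 + √318/66266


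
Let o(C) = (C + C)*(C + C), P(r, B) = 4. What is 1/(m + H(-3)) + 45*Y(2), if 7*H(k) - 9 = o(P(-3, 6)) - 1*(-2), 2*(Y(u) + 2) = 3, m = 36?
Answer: -14701/654 ≈ -22.479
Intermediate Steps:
Y(u) = -1/2 (Y(u) = -2 + (1/2)*3 = -2 + 3/2 = -1/2)
o(C) = 4*C**2 (o(C) = (2*C)*(2*C) = 4*C**2)
H(k) = 75/7 (H(k) = 9/7 + (4*4**2 - 1*(-2))/7 = 9/7 + (4*16 + 2)/7 = 9/7 + (64 + 2)/7 = 9/7 + (1/7)*66 = 9/7 + 66/7 = 75/7)
1/(m + H(-3)) + 45*Y(2) = 1/(36 + 75/7) + 45*(-1/2) = 1/(327/7) - 45/2 = 7/327 - 45/2 = -14701/654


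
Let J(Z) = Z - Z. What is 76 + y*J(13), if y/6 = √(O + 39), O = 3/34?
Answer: 76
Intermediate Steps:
O = 3/34 (O = 3*(1/34) = 3/34 ≈ 0.088235)
J(Z) = 0
y = 3*√45186/17 (y = 6*√(3/34 + 39) = 6*√(1329/34) = 6*(√45186/34) = 3*√45186/17 ≈ 37.512)
76 + y*J(13) = 76 + (3*√45186/17)*0 = 76 + 0 = 76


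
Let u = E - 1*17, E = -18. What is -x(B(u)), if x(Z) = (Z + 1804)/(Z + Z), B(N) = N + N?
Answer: 867/70 ≈ 12.386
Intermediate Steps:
u = -35 (u = -18 - 1*17 = -18 - 17 = -35)
B(N) = 2*N
x(Z) = (1804 + Z)/(2*Z) (x(Z) = (1804 + Z)/((2*Z)) = (1804 + Z)*(1/(2*Z)) = (1804 + Z)/(2*Z))
-x(B(u)) = -(1804 + 2*(-35))/(2*(2*(-35))) = -(1804 - 70)/(2*(-70)) = -(-1)*1734/(2*70) = -1*(-867/70) = 867/70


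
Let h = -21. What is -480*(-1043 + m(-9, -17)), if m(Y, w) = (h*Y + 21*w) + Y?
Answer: 585600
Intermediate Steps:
m(Y, w) = -20*Y + 21*w (m(Y, w) = (-21*Y + 21*w) + Y = -20*Y + 21*w)
-480*(-1043 + m(-9, -17)) = -480*(-1043 + (-20*(-9) + 21*(-17))) = -480*(-1043 + (180 - 357)) = -480*(-1043 - 177) = -480*(-1220) = 585600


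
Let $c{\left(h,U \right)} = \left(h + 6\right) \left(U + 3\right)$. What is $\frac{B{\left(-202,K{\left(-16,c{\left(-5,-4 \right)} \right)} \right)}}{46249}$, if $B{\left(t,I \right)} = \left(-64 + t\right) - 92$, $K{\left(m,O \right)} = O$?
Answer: $- \frac{358}{46249} \approx -0.0077407$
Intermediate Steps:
$c{\left(h,U \right)} = \left(3 + U\right) \left(6 + h\right)$ ($c{\left(h,U \right)} = \left(6 + h\right) \left(3 + U\right) = \left(3 + U\right) \left(6 + h\right)$)
$B{\left(t,I \right)} = -156 + t$
$\frac{B{\left(-202,K{\left(-16,c{\left(-5,-4 \right)} \right)} \right)}}{46249} = \frac{-156 - 202}{46249} = \left(-358\right) \frac{1}{46249} = - \frac{358}{46249}$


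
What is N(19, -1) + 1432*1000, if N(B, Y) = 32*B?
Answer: 1432608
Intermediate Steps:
N(19, -1) + 1432*1000 = 32*19 + 1432*1000 = 608 + 1432000 = 1432608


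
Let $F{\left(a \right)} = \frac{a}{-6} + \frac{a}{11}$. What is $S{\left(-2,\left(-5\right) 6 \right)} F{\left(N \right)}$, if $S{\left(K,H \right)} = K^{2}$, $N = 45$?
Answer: $- \frac{150}{11} \approx -13.636$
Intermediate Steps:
$F{\left(a \right)} = - \frac{5 a}{66}$ ($F{\left(a \right)} = a \left(- \frac{1}{6}\right) + a \frac{1}{11} = - \frac{a}{6} + \frac{a}{11} = - \frac{5 a}{66}$)
$S{\left(-2,\left(-5\right) 6 \right)} F{\left(N \right)} = \left(-2\right)^{2} \left(\left(- \frac{5}{66}\right) 45\right) = 4 \left(- \frac{75}{22}\right) = - \frac{150}{11}$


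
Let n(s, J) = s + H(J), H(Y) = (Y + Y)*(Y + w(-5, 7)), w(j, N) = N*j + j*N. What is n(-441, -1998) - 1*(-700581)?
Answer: 8963868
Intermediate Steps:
w(j, N) = 2*N*j (w(j, N) = N*j + N*j = 2*N*j)
H(Y) = 2*Y*(-70 + Y) (H(Y) = (Y + Y)*(Y + 2*7*(-5)) = (2*Y)*(Y - 70) = (2*Y)*(-70 + Y) = 2*Y*(-70 + Y))
n(s, J) = s + 2*J*(-70 + J)
n(-441, -1998) - 1*(-700581) = (-441 + 2*(-1998)*(-70 - 1998)) - 1*(-700581) = (-441 + 2*(-1998)*(-2068)) + 700581 = (-441 + 8263728) + 700581 = 8263287 + 700581 = 8963868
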